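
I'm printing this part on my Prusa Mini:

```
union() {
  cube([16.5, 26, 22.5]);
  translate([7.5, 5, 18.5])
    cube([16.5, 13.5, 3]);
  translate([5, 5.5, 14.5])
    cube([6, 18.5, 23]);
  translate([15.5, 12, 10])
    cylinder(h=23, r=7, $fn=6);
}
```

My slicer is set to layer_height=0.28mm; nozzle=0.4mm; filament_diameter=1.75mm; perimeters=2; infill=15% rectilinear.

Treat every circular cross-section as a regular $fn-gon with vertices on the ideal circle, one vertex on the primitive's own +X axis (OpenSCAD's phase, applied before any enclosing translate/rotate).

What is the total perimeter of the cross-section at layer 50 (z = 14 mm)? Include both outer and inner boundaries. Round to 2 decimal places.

91.88 mm

At z = 14 mm: the 16.5×26 cube contributes its full rectangle (perimeter 85.00 mm); the cube at (7.5, 5) does not reach this height (z outside [18.5, 21.5]); the cube at (5, 5.5) is absent (z outside [14.5, 37.5]); the r=7 cylinder at (15.5, 12) gives a regular 6-gon of circumradius 7 (constant along its height) (perimeter = 2·6·7.000·sin(180°/6) = 42.00 mm); Merging all regions: the regions partially overlap (shared area 75.78 mm²), so the edge portions inside another operand are dropped and the merged outline is re-measured after clipping — boundary = 91.88 mm. Overall, the cross-section is a single solid region. Total boundary length (outer) = 91.88 mm.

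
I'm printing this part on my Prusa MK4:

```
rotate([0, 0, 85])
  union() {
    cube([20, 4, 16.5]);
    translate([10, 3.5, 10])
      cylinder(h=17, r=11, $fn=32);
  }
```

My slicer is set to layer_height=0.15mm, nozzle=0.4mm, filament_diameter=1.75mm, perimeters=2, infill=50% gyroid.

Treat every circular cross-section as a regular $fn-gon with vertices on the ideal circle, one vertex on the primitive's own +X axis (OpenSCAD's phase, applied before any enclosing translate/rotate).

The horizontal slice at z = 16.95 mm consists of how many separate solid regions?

At z = 16.95 mm: the cube does not reach this height (z outside [0, 16.5]); the r=11 cylinder at (10, 3.5) contributes a regular 32-gon of circumradius 11; Merging all regions: only the r=11 cylinder at (10, 3.5) is present, so the union is just that shape — 1 connected region; (rotated 85° about Z; rotation is an isometry so areas/perimeters/island counts are preserved). The result has 1 disconnected region.

1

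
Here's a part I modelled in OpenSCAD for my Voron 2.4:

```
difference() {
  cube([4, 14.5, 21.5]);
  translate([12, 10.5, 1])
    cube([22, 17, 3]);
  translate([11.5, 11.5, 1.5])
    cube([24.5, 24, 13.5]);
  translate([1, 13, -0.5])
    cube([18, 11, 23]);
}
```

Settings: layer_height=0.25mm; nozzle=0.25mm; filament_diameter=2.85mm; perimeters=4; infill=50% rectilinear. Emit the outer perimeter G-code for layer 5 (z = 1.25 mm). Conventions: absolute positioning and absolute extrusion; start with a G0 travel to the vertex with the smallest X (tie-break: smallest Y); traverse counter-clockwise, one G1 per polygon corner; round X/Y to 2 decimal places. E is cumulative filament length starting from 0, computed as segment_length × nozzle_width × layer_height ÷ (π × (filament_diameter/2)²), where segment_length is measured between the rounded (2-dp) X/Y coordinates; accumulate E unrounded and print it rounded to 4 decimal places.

At z = 1.25 mm: the cube is present — its section is the full 4×14.5 rectangle; the 22×17 cube at (12, 10.5) contributes its full rectangle; the cube at (11.5, 11.5) is absent (z outside [1.5, 15]); the cube at (1, 13) is present — its section is the full 18×11 rectangle; Taking the first minus the rest: starting from the 4×14.5 cube, the 22×17 cube at (12, 10.5) misses the remaining region (no effect); the 18×11 cube at (1, 13) partially overlaps it — only the 4.50 mm² overlap (of its 198.00 mm²) is removed, clipping the outline — 1 connected region. The outline is a single polygon with 6 vertices. Extrusion per mm of travel: 0.25 × 0.25 / (π × 1.425²) = 0.009797. Accumulating E over each segment gives final E = 0.3625.

G0 X0.00 Y0.00 Z1.25
G1 X4.00 Y0.00 E0.0392
G1 X4.00 Y13.00 E0.1666
G1 X1.00 Y13.00 E0.1959
G1 X1.00 Y14.50 E0.2106
G1 X0.00 Y14.50 E0.2204
G1 X0.00 Y0.00 E0.3625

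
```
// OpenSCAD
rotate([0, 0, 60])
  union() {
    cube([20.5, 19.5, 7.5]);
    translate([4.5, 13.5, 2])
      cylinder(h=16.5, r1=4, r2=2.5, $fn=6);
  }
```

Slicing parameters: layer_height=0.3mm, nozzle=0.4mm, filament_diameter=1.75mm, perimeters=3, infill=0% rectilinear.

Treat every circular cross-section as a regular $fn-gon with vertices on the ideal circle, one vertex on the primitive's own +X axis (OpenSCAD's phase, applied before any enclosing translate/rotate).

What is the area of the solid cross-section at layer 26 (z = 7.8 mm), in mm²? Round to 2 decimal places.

31.33 mm²

At z = 7.8 mm: the cube does not reach this height (z outside [0, 7.5]); the cone at (4.5, 13.5): at t=0.352 of its height the radius interpolates to r₁+(r₂−r₁)t = 3.473, giving a regular 6-gon of that circumradius (area = (6/2)·3.473²·sin(360°/6) = 31.33 mm²); Merging all regions: only the cone at (4.5, 13.5) is present, so the union is just that shape — area = 31.33 mm²; (whole slice rotated 60° about Z — lengths, areas and connectivity unchanged). Overall, the cross-section is a single solid region. Net area = 31.33 mm².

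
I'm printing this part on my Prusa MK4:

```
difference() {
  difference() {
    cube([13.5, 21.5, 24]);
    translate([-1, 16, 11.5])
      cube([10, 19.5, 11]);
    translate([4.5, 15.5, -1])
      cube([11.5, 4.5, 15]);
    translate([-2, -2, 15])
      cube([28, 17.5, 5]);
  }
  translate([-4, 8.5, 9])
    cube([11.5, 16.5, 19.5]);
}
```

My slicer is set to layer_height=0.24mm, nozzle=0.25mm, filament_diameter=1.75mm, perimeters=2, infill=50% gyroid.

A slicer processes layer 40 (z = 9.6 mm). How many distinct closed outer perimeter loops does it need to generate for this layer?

2

At z = 9.6 mm: the 13.5×21.5 cube contributes its full rectangle; the cube at (-1, 16) is not intersected at this z (z outside [11.5, 22.5]); the cube at (4.5, 15.5) is present — its section is the full 11.5×4.5 rectangle; the cube at (-2, -2) is absent (z outside [15, 20]); After the difference (first − rest): starting from the 13.5×21.5 cube, the 11.5×4.5 cube at (4.5, 15.5) partially overlaps it — only the 40.50 mm² overlap (of its 51.75 mm²) is removed, clipping the outline — 1 connected region; the 11.5×16.5 cube at (-4, 8.5) contributes its full rectangle; After the difference (first − rest): starting from that combined region, the 11.5×16.5 cube at (-4, 8.5) partially overlaps it — only the 84.00 mm² overlap (of its 189.75 mm²) is removed, clipping the outline — 2 connected regions. The result has 2 disconnected regions.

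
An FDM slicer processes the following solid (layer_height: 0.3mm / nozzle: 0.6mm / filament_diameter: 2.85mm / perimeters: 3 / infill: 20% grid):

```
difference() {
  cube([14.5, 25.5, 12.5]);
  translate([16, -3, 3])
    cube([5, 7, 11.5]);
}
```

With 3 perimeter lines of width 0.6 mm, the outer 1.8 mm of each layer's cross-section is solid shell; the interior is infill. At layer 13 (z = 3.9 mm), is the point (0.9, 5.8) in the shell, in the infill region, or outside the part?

shell

At z = 3.9 mm: the cube is present — its section is the full 14.5×25.5 rectangle; the 5×7 cube at (16, -3) contributes its full rectangle; After the difference (first − rest): starting from the 14.5×25.5 cube, the 5×7 cube at (16, -3) misses the remaining region (no effect) — 1 connected region. Overall, the cross-section is a single solid region. The nearest boundary edge runs (0.00, 0.00)→(0.00, 25.50); distance from the point to it = 0.90 mm. The point is inside the cross-section, 0.90 mm from the nearest boundary — within the 1.8 mm shell band (3 × 0.6).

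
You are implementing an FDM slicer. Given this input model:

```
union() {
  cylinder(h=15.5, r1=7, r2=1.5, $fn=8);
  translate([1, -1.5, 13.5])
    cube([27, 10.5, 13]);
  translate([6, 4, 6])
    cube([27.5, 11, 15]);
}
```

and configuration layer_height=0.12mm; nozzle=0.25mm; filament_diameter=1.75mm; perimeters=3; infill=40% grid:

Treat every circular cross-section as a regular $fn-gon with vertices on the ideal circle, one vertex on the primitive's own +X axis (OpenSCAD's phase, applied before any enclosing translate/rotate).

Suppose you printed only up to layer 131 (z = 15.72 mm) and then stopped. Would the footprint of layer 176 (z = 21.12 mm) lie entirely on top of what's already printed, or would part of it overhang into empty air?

entirely on top

Compare the two slices. At z = 15.72: the cone is absent (z outside [0, 15.5]); the 27×10.5 cube at (1, -1.5) contributes its full rectangle (area 283.50 mm²); the cube at (6, 4) is present — its section is the full 27.5×11 rectangle (area 302.50 mm²); Merging all regions: the regions partially overlap — summed areas 586.00 mm² minus the doubly-counted overlap 110.00 mm² gives 476.00 mm² — area = 476.00 mm². At z = 21.12: the cone is absent (z outside [0, 15.5]); the cube at (1, -1.5) is present — its section is the full 27×10.5 rectangle (area 283.50 mm²); the cube at (6, 4) is absent (z outside [6, 21]); Taking the union: only the 27×10.5 cube at (1, -1.5) is present, so the union is just that shape — area = 283.50 mm². Checking containment: the cross-section at z = 21.12 is a subset of the cross-section at z = 15.72.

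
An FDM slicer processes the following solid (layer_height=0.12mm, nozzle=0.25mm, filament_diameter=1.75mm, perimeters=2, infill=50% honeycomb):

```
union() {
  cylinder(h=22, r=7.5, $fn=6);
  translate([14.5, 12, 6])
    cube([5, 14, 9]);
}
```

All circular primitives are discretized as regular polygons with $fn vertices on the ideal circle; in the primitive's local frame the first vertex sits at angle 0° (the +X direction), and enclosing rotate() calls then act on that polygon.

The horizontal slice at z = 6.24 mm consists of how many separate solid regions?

2

At z = 6.24 mm: the r=7.5 cylinder gives a regular 6-gon of circumradius 7.5 (constant along its height); the cube at (14.5, 12) is present — its section is the full 5×14 rectangle; Taking the union: the 2 present regions are separate (no shared area or edge), so areas and boundary lengths simply add and each stays a separate island — 2 connected regions. The result has 2 disconnected regions.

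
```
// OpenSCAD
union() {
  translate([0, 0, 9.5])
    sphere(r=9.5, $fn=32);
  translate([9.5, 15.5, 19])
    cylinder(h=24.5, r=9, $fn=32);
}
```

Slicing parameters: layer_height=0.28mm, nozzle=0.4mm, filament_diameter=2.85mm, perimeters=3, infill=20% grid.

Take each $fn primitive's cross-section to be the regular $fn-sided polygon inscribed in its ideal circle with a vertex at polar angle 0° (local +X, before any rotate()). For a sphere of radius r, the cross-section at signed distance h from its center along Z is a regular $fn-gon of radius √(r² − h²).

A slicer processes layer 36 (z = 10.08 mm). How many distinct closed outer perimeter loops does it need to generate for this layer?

At z = 10.08 mm: the sphere: section is a regular 32-gon, circumradius = √(r²−h²) = √(9.5²−0.58²) = 9.482; the cylinder at (9.5, 15.5) is not intersected at this z (z outside [19, 43.5]); Merging all regions: only the r=9.5 sphere is present, so the union is just that shape — 1 connected region. The result has 1 disconnected region.

1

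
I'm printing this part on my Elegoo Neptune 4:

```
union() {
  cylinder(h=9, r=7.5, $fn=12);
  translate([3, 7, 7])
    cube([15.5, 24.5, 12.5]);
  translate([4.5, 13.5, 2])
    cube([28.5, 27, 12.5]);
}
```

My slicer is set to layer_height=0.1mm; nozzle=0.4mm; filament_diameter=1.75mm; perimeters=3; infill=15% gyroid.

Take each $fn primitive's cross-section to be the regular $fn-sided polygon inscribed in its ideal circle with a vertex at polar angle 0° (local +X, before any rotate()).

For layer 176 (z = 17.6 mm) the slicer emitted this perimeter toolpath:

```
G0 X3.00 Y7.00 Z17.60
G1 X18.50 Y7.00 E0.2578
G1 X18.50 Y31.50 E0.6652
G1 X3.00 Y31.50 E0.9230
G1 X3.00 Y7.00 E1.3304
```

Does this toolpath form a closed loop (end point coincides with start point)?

Start point (G0): (3.00, 7.00). End point (last G1): the path returns to the start — closed.

yes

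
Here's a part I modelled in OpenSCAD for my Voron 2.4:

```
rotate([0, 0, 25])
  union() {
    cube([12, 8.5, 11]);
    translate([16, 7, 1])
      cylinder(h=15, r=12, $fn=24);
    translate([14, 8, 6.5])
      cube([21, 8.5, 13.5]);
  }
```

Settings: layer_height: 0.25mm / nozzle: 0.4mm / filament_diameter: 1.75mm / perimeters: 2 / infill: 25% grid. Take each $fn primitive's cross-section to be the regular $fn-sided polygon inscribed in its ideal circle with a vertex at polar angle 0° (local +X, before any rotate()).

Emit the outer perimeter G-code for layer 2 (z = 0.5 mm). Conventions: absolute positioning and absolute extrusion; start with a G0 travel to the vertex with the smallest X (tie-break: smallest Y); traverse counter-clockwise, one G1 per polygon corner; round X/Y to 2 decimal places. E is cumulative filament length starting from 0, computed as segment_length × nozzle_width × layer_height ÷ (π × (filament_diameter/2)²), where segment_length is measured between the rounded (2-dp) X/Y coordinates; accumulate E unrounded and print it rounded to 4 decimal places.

G0 X-3.59 Y7.70 Z0.50
G1 X0.00 Y0.00 E0.3532
G1 X10.88 Y5.07 E0.8523
G1 X7.28 Y12.78 E1.2060
G1 X-3.59 Y7.70 E1.7049

At z = 0.5 mm: the cube is present — its section is the full 12×8.5 rectangle; the cylinder at (16, 7) is not intersected at this z (z outside [1, 16]); the cube at (14, 8) does not reach this height (z outside [6.5, 20]); Taking the union: only the 12×8.5 cube is present, so the union is just that shape — 1 connected region; (rotated 25° about Z; rotation is an isometry so areas/perimeters/island counts are preserved). The outline is a single polygon with 4 vertices. Extrusion per mm of travel: 0.4 × 0.25 / (π × 0.875²) = 0.041575. Accumulating E over each segment gives final E = 1.7049.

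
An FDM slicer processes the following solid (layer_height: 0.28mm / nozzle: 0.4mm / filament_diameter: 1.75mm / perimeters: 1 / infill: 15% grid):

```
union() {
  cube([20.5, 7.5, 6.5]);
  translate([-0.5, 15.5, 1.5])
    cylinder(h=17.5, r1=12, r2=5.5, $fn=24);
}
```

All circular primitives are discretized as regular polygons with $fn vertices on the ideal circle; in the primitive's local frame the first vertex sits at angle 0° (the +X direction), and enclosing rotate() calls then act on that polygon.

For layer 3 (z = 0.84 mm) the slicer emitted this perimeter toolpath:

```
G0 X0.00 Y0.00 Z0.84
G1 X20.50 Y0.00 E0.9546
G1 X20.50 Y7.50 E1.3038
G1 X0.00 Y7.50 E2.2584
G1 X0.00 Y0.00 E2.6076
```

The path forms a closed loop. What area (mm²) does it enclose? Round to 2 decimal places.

153.75 mm²

Apply the shoelace formula to the sequence of (X, Y) vertices; enclosed area = 153.75 mm².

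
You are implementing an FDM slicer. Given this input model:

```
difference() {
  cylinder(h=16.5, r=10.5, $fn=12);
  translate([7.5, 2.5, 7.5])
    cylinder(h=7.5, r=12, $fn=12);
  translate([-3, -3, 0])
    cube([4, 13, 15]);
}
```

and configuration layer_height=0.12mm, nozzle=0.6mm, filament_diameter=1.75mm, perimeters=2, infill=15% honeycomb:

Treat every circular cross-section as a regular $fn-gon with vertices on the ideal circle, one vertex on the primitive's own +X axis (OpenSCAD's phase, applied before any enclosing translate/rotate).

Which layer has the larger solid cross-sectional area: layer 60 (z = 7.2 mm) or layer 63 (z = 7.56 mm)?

Layer 60 (z = 7.2): the r=10.5 cylinder contributes a regular 12-gon of circumradius 10.5 (area = (12/2)·10.500²·sin(360°/12) = 330.75 mm²); the cylinder at (7.5, 2.5) does not reach this height (z outside [7.5, 15]); the cube at (-3, -3) (footprint 4×13) is included at this height (area 52.00 mm²); Taking the first minus the rest: starting from the r=10.5 cylinder (330.75 mm²), the 4×13 cube at (-3, -3) partially overlaps it — only the 51.83 mm² overlap (of its 52.00 mm²) is removed, clipping the outline — area = 278.92 mm². So its area = 278.92 mm². Layer 63 (z = 7.56): the r=10.5 cylinder gives a regular 12-gon of circumradius 10.5 (constant along its height) (area = (12/2)·10.500²·sin(360°/12) = 330.75 mm²); the cylinder at (7.5, 2.5): section is a regular 12-gon, circumradius r=12 (area = (12/2)·12.000²·sin(360°/12) = 432.00 mm²); the 4×13 cube at (-3, -3) contributes its full rectangle (area 52.00 mm²); After the difference (first − rest): starting from the r=10.5 cylinder (330.75 mm²), the r=12 cylinder at (7.5, 2.5) partially overlaps it — only the 208.30 mm² overlap (of its 432.00 mm²) is removed, clipping the outline; the 4×13 cube at (-3, -3) partially overlaps it — only the 1.14 mm² overlap (of its 52.00 mm²) is removed, clipping the outline — area = 121.32 mm². So its area = 121.32 mm². Layer 60 is larger (278.92 vs 121.32 mm²).

layer 60 (z = 7.2 mm)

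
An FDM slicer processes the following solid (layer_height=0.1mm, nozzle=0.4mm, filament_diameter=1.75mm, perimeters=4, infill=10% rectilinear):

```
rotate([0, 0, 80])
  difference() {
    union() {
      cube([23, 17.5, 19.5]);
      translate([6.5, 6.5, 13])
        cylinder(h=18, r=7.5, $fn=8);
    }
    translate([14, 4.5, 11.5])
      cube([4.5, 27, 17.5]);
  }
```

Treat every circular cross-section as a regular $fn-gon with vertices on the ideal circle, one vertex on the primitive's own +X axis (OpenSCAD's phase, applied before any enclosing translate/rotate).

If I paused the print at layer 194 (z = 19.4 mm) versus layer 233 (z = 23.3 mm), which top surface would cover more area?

Layer 194 (z = 19.4): the cube is present — its section is the full 23×17.5 rectangle (area 402.50 mm²); the cylinder at (6.5, 6.5): section is a regular 8-gon, circumradius r=7.5 (area = (8/2)·7.500²·sin(360°/8) = 159.10 mm²); Merging all regions: the regions partially overlap — summed areas 561.60 mm² minus the doubly-counted overlap 154.27 mm² gives 407.33 mm² — area = 407.33 mm²; the cube at (14, 4.5) (footprint 4.5×27) is included at this height (area 121.50 mm²); Subtracting the remaining from the first: starting from the result so far (407.33 mm²), the 4.5×27 cube at (14, 4.5) partially overlaps it — only the 58.50 mm² overlap (of its 121.50 mm²) is removed, clipping the outline — area = 348.83 mm²; (whole slice rotated 80° about Z — lengths, areas and connectivity unchanged). So its area = 348.83 mm². Layer 233 (z = 23.3): the cube is not intersected at this z (z outside [0, 19.5]); the r=7.5 cylinder at (6.5, 6.5) contributes a regular 8-gon of circumradius 7.5 (area = (8/2)·7.500²·sin(360°/8) = 159.10 mm²); Merging all regions: only the r=7.5 cylinder at (6.5, 6.5) is present, so the union is just that shape — area = 159.10 mm²; the 4.5×27 cube at (14, 4.5) contributes its full rectangle (area 121.50 mm²); After the difference (first − rest): starting from the result so far (159.10 mm²), the 4.5×27 cube at (14, 4.5) misses the remaining region (no effect) — area = 159.10 mm²; (rotated 80° about Z; rotation is an isometry so areas/perimeters/island counts are preserved). So its area = 159.10 mm². Layer 194 is larger (348.83 vs 159.10 mm²).

layer 194 (z = 19.4 mm)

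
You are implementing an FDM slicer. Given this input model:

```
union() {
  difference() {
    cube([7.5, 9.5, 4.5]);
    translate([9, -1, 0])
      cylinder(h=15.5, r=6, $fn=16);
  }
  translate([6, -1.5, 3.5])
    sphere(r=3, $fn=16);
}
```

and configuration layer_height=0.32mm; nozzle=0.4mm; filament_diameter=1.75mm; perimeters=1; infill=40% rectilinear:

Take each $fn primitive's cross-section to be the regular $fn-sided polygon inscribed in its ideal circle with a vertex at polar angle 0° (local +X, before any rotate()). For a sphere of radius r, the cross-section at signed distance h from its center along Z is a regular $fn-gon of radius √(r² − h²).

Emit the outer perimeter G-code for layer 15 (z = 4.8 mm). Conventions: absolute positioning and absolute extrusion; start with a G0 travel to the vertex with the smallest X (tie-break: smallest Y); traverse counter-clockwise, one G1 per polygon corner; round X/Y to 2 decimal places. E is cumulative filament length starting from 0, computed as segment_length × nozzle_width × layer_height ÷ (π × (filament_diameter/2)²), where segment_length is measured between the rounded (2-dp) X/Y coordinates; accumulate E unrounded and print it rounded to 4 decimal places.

At z = 4.8 mm: the cube does not reach this height (z outside [0, 4.5]); the cylinder at (9, -1): section is a regular 16-gon, circumradius r=6; After the difference (first − rest): the first operand is absent here, so nothing remains; the r=3 sphere at (6, -1.5) contributes a regular 16-gon of circumradius √(3²−1.3²) = 2.704; Combining (union): only the r=3 sphere at (6, -1.5) is present, so the union is just that shape — 1 connected region. The outline is a single polygon with 16 vertices. Extrusion per mm of travel: 0.4 × 0.32 / (π × 0.875²) = 0.053216. Accumulating E over each segment gives final E = 0.8977.

G0 X3.30 Y-1.50 Z4.80
G1 X3.50 Y-2.53 E0.0558
G1 X4.09 Y-3.41 E0.1122
G1 X4.97 Y-4.00 E0.1686
G1 X6.00 Y-4.20 E0.2244
G1 X7.03 Y-4.00 E0.2803
G1 X7.91 Y-3.41 E0.3367
G1 X8.50 Y-2.53 E0.3930
G1 X8.70 Y-1.50 E0.4489
G1 X8.50 Y-0.47 E0.5047
G1 X7.91 Y0.41 E0.5611
G1 X7.03 Y1.00 E0.6175
G1 X6.00 Y1.20 E0.6733
G1 X4.97 Y1.00 E0.7291
G1 X4.09 Y0.41 E0.7855
G1 X3.50 Y-0.47 E0.8419
G1 X3.30 Y-1.50 E0.8977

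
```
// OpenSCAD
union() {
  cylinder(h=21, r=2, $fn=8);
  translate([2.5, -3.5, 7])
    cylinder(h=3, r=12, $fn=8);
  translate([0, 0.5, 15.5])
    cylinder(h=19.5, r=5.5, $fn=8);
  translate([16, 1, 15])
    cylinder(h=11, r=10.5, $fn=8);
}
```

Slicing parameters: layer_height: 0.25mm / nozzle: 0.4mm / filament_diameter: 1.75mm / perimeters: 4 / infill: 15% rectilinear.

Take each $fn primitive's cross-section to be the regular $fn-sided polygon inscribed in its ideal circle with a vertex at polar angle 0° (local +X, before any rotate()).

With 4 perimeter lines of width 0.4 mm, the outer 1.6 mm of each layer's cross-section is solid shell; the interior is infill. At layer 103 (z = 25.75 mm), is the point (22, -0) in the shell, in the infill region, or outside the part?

infill

At z = 25.75 mm: the cylinder is not intersected at this z (z outside [0, 21]); the cylinder at (2.5, -3.5) does not reach this height (z outside [7, 10]); the cylinder at (0, 0.5): section is a regular 8-gon, circumradius r=5.5; the r=10.5 cylinder at (16, 1) gives a regular 8-gon of circumradius 10.5 (constant along its height); Merging all regions: the 2 present regions are separate (no shared area or edge), so areas and boundary lengths simply add and each stays a separate island — 2 connected regions. Overall, the cross-section has 2 separate islands. The nearest boundary edge runs (26.50, 1.00)→(23.42, -6.42); distance from the point to it = 3.77 mm. (Shell/infill is judged within the island containing the point — the largest one.) The point is inside the cross-section and 3.77 mm from the nearest boundary — more than the 1.6 mm shell width (4 × 0.4), so it's in the infill interior.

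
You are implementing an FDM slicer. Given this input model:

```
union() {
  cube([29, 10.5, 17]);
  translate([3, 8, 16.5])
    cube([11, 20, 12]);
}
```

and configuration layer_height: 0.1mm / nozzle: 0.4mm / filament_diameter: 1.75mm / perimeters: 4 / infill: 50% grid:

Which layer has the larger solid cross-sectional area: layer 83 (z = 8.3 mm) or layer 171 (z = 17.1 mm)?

Layer 83 (z = 8.3): the 29×10.5 cube contributes its full rectangle (area 304.50 mm²); the cube at (3, 8) is not intersected at this z (z outside [16.5, 28.5]); Merging all regions: only the 29×10.5 cube is present, so the union is just that shape — area = 304.50 mm². So its area = 304.50 mm². Layer 171 (z = 17.1): the cube does not reach this height (z outside [0, 17]); the cube at (3, 8) is present — its section is the full 11×20 rectangle (area 220.00 mm²); Taking the union: only the 11×20 cube at (3, 8) is present, so the union is just that shape — area = 220.00 mm². So its area = 220.00 mm². Layer 83 is larger (304.50 vs 220.00 mm²).

layer 83 (z = 8.3 mm)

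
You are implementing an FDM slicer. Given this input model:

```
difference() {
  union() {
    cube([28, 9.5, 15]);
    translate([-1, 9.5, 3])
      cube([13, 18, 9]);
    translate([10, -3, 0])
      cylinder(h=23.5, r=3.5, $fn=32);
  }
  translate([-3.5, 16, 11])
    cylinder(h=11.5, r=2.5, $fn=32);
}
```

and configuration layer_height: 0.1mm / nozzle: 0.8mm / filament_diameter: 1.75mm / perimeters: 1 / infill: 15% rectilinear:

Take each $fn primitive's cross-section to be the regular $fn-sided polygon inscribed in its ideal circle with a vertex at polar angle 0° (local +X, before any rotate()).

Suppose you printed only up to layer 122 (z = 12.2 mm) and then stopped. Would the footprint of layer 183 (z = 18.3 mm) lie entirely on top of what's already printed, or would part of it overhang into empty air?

Compare the two slices. At z = 12.2: the 28×9.5 cube contributes its full rectangle (area 266.00 mm²); the cube at (-1, 9.5) is not intersected at this z (z outside [3, 12]); the r=3.5 cylinder at (10, -3) gives a regular 32-gon of circumradius 3.5 (constant along its height) (area = (32/2)·3.500²·sin(360°/32) = 38.24 mm²); Taking the union: the regions partially overlap — summed areas 304.24 mm² minus the doubly-counted overlap 1.18 mm² gives 303.06 mm² — area = 303.06 mm²; the cylinder at (-3.5, 16): section is a regular 32-gon, circumradius r=2.5 (area = (32/2)·2.500²·sin(360°/32) = 19.51 mm²); Subtracting the remaining from the first: starting from the result so far (303.06 mm²), the r=2.5 cylinder at (-3.5, 16) misses the remaining region (no effect) — area = 303.06 mm². At z = 18.3: the cube is absent (z outside [0, 15]); the cube at (-1, 9.5) does not reach this height (z outside [3, 12]); the cylinder at (10, -3): section is a regular 32-gon, circumradius r=3.5 (area = (32/2)·3.500²·sin(360°/32) = 38.24 mm²); Merging all regions: only the r=3.5 cylinder at (10, -3) is present, so the union is just that shape — area = 38.24 mm²; the r=2.5 cylinder at (-3.5, 16) gives a regular 32-gon of circumradius 2.5 (constant along its height) (area = (32/2)·2.500²·sin(360°/32) = 19.51 mm²); Subtracting the remaining from the first: starting from that combined region (38.24 mm²), the r=2.5 cylinder at (-3.5, 16) misses the remaining region (no effect) — area = 38.24 mm². Checking containment: the cross-section at z = 18.3 is a subset of the cross-section at z = 12.2.

entirely on top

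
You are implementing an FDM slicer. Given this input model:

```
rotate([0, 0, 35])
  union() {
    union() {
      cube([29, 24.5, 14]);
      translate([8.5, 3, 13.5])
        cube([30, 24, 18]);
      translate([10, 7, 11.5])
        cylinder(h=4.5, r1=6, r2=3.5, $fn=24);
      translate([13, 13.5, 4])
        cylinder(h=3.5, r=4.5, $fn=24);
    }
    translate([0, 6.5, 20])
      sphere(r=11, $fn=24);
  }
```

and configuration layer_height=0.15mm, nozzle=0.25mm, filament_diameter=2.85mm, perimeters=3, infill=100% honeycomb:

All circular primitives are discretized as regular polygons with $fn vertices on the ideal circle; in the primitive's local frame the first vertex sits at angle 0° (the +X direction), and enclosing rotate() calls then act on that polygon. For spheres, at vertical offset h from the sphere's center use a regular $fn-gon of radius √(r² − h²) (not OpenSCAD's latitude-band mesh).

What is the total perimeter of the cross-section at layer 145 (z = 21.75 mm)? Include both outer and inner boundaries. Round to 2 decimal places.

153.49 mm

At z = 21.75 mm: the cube is absent (z outside [0, 14]); the 30×24 cube at (8.5, 3) contributes its full rectangle (perimeter 108.00 mm); the cone at (10, 7) is not intersected at this z (z outside [11.5, 16]); the cylinder at (13, 13.5) does not reach this height (z outside [4, 7.5]); Combining (union): only the 30×24 cube at (8.5, 3) is present, so the union is just that shape — boundary = 108.00 mm; the r=11 sphere at (0, 6.5) contributes a regular 24-gon of circumradius √(11²−1.75²) = 10.860 (perimeter = 2·24·10.860·sin(180°/24) = 68.04 mm); Merging all regions: the regions partially overlap (shared area 17.82 mm²), so the edge portions inside another operand are dropped and the merged outline is re-measured after clipping — boundary = 153.49 mm; (whole slice rotated 35° about Z — lengths, areas and connectivity unchanged). Overall, the cross-section is a single solid region. Total boundary length (outer) = 153.49 mm.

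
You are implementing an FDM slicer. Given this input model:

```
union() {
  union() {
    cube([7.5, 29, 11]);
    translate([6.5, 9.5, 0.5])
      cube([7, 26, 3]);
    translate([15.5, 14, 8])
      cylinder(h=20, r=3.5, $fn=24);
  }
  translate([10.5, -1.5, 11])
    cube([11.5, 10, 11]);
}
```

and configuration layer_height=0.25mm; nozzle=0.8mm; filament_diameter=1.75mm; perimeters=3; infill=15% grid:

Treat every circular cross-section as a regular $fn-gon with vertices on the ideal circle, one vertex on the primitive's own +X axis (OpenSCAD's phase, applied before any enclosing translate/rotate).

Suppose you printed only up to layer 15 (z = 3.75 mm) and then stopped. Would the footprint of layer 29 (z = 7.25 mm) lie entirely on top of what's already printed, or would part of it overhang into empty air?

Compare the two slices. At z = 3.75: the cube (footprint 7.5×29) is included at this height (area 217.50 mm²); the cube at (6.5, 9.5) is not intersected at this z (z outside [0.5, 3.5]); the cylinder at (15.5, 14) does not reach this height (z outside [8, 28]); Combining (union): only the 7.5×29 cube is present, so the union is just that shape — area = 217.50 mm²; the cube at (10.5, -1.5) does not reach this height (z outside [11, 22]); Combining (union): only the result so far is present, so the union is just that shape — area = 217.50 mm². At z = 7.25: the cube is present — its section is the full 7.5×29 rectangle (area 217.50 mm²); the cube at (6.5, 9.5) is absent (z outside [0.5, 3.5]); the cylinder at (15.5, 14) is absent (z outside [8, 28]); Combining (union): only the 7.5×29 cube is present, so the union is just that shape — area = 217.50 mm²; the cube at (10.5, -1.5) is absent (z outside [11, 22]); Combining (union): only the result so far is present, so the union is just that shape — area = 217.50 mm². Checking containment: the cross-section at z = 7.25 is a subset of the cross-section at z = 3.75.

entirely on top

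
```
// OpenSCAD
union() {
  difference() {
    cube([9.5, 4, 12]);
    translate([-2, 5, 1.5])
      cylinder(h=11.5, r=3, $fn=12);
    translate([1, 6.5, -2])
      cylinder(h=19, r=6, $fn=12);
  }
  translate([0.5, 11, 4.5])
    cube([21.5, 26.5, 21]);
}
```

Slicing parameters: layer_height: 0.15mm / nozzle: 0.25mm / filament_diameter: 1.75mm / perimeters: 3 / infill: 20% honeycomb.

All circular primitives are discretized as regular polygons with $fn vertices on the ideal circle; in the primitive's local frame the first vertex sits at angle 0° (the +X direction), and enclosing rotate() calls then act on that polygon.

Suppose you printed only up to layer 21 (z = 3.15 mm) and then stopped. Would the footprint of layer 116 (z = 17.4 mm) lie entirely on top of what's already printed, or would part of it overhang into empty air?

Compare the two slices. At z = 3.15: the cube is present — its section is the full 9.5×4 rectangle (area 38.00 mm²); the cylinder at (-2, 5): section is a regular 12-gon, circumradius r=3 (area = (12/2)·3.000²·sin(360°/12) = 27.00 mm²); the r=6 cylinder at (1, 6.5) contributes a regular 12-gon of circumradius 6 (area = (12/2)·6.000²·sin(360°/12) = 108.00 mm²); After the difference (first − rest): starting from the 9.5×4 cube (38.00 mm²), the r=3 cylinder at (-2, 5) partially overlaps it — only the 0.51 mm² overlap (of its 27.00 mm²) is removed, clipping the outline; the r=6 cylinder at (1, 6.5) partially overlaps it — only the 15.69 mm² overlap (of its 108.00 mm²) is removed, clipping the outline — area = 21.80 mm²; the cube at (0.5, 11) is absent (z outside [4.5, 25.5]); Merging all regions: only that combined region is present, so the union is just that shape — area = 21.80 mm². At z = 17.4: the cube is absent (z outside [0, 12]); the cylinder at (-2, 5) is not intersected at this z (z outside [1.5, 13]); the cylinder at (1, 6.5) is not intersected at this z (z outside [-2, 17]); After the difference (first − rest): the first operand is absent here, so nothing remains; the cube at (0.5, 11) (footprint 21.5×26.5) is included at this height (area 569.75 mm²); Combining (union): only the 21.5×26.5 cube at (0.5, 11) is present, so the union is just that shape — area = 569.75 mm². Checking containment: at z = 17.4 the cross-section extends beyond the z = 3.15 cross-section by about 569.75 mm².

part overhangs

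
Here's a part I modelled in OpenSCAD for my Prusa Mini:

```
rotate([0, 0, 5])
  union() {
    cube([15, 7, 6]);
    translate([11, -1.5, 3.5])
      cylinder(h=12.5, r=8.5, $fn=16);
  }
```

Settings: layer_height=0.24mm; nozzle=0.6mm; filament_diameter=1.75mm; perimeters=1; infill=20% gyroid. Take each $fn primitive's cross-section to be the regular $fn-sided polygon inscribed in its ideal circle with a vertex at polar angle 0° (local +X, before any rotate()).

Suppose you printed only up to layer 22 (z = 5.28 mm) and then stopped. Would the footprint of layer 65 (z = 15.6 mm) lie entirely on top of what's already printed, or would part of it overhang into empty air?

Compare the two slices. At z = 5.28: the cube is present — its section is the full 15×7 rectangle (area 105.00 mm²); the r=8.5 cylinder at (11, -1.5) gives a regular 16-gon of circumradius 8.5 (constant along its height) (area = (16/2)·8.500²·sin(360°/16) = 221.19 mm²); Taking the union: the regions partially overlap — summed areas 326.19 mm² minus the doubly-counted overlap 69.05 mm² gives 257.14 mm² — area = 257.14 mm²; (rotated 5° about Z; rotation is an isometry so areas/perimeters/island counts are preserved). At z = 15.6: the cube is not intersected at this z (z outside [0, 6]); the r=8.5 cylinder at (11, -1.5) gives a regular 16-gon of circumradius 8.5 (constant along its height) (area = (16/2)·8.500²·sin(360°/16) = 221.19 mm²); Taking the union: only the r=8.5 cylinder at (11, -1.5) is present, so the union is just that shape — area = 221.19 mm²; (whole slice rotated 5° about Z — lengths, areas and connectivity unchanged). Checking containment: the cross-section at z = 15.6 is a subset of the cross-section at z = 5.28.

entirely on top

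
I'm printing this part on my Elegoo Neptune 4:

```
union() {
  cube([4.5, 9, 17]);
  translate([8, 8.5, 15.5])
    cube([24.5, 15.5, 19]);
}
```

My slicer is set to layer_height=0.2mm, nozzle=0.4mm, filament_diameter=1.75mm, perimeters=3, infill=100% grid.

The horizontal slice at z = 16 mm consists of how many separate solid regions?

At z = 16 mm: the cube is present — its section is the full 4.5×9 rectangle; the cube at (8, 8.5) (footprint 24.5×15.5) is included at this height; Merging all regions: the 2 present regions are separate (no shared area or edge), so areas and boundary lengths simply add and each stays a separate island — 2 connected regions. The result has 2 disconnected regions.

2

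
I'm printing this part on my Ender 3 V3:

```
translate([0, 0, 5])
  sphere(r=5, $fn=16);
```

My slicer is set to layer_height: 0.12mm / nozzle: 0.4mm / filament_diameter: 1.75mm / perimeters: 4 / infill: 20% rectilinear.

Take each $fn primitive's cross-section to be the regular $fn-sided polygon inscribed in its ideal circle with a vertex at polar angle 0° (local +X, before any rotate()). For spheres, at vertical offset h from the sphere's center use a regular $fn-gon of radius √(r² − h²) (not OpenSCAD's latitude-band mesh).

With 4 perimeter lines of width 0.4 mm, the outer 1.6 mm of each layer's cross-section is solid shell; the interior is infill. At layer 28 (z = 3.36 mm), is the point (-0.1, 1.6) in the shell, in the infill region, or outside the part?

infill

At z = 3.36 mm: the r=5 sphere slices to a regular 16-gon of circumradius 4.723 (√(r²−h²) with h=1.64 from center). Overall, the cross-section is a single solid region. The nearest boundary edge runs (0.00, 4.72)→(-1.81, 4.36); distance from the point to it = 3.04 mm. The point is inside the cross-section and 3.04 mm from the nearest boundary — more than the 1.6 mm shell width (4 × 0.4), so it's in the infill interior.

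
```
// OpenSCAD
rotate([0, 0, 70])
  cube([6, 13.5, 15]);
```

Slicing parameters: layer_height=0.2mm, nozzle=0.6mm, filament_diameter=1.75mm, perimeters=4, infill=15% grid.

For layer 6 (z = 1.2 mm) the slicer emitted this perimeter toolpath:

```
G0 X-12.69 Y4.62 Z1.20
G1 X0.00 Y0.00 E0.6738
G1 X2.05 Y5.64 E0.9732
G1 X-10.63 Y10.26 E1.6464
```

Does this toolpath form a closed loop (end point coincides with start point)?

Start point (G0): (-12.69, 4.62). End point (last G1): the path does not return to the start — open.

no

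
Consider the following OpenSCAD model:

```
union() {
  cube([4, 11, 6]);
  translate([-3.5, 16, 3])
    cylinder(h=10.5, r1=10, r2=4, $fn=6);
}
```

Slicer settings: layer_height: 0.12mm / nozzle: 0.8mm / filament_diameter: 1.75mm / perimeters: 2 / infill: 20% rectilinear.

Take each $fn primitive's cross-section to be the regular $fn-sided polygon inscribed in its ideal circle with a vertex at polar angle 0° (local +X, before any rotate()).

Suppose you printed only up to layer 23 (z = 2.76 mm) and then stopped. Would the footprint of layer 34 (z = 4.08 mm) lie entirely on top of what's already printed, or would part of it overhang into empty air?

part overhangs

Compare the two slices. At z = 2.76: the 4×11 cube contributes its full rectangle (area 44.00 mm²); the cone at (-3.5, 16) is absent (z outside [3, 13.5]); Taking the union: only the 4×11 cube is present, so the union is just that shape — area = 44.00 mm². At z = 4.08: the cube (footprint 4×11) is included at this height (area 44.00 mm²); the cone at (-3.5, 16): at t=0.103 of its height the radius interpolates to r₁+(r₂−r₁)t = 9.383, giving a regular 6-gon of that circumradius (area = (6/2)·9.383²·sin(360°/6) = 228.73 mm²); Taking the union: the regions partially overlap — summed areas 272.73 mm² minus the doubly-counted overlap 6.54 mm² gives 266.18 mm² — area = 266.18 mm². Checking containment: at z = 4.08 the cross-section extends beyond the z = 2.76 cross-section by about 222.18 mm².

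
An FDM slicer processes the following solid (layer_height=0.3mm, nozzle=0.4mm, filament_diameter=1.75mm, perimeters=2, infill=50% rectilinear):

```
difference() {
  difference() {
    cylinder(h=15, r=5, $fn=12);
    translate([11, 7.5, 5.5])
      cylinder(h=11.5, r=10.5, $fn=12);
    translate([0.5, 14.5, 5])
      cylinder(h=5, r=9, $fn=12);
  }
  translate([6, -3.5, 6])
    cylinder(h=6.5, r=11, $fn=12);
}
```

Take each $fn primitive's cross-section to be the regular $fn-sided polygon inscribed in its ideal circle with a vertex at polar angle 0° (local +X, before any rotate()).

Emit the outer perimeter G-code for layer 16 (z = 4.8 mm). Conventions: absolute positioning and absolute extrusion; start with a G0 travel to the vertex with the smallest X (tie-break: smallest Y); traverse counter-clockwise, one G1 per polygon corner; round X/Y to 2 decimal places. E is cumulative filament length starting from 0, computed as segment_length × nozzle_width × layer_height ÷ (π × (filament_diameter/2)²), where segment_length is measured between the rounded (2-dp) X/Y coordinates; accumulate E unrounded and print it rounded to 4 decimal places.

G0 X-5.00 Y0.00 Z4.80
G1 X-4.33 Y-2.50 E0.1291
G1 X-2.50 Y-4.33 E0.2582
G1 X0.00 Y-5.00 E0.3874
G1 X2.50 Y-4.33 E0.5165
G1 X4.33 Y-2.50 E0.6456
G1 X5.00 Y0.00 E0.7747
G1 X4.33 Y2.50 E0.9039
G1 X2.50 Y4.33 E1.0330
G1 X0.00 Y5.00 E1.1621
G1 X-2.50 Y4.33 E1.2912
G1 X-4.33 Y2.50 E1.4204
G1 X-5.00 Y0.00 E1.5495

At z = 4.8 mm: the r=5 cylinder gives a regular 12-gon of circumradius 5 (constant along its height); the cylinder at (11, 7.5) does not reach this height (z outside [5.5, 17]); the cylinder at (0.5, 14.5) is absent (z outside [5, 10]); Taking the first minus the rest: none of the subtracted shapes is present at this height, so the r=5 cylinder is unchanged — 1 connected region; the cylinder at (6, -3.5) is absent (z outside [6, 12.5]); After the difference (first − rest): none of the subtracted shapes is present at this height, so the result so far is unchanged — 1 connected region. The outline is a single polygon with 12 vertices. Extrusion per mm of travel: 0.4 × 0.3 / (π × 0.875²) = 0.049890. Accumulating E over each segment gives final E = 1.5495.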